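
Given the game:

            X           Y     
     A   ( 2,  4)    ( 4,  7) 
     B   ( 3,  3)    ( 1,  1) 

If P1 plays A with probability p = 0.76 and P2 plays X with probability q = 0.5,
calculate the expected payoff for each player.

E[P1] = 2.76, E[P2] = 4.66

Work:
E[P1] = p·q·π₁(A,X) + p·(1-q)·π₁(A,Y) + (1-p)·q·π₁(B,X) + (1-p)·(1-q)·π₁(B,Y)
= 0.76·0.5·2 + 0.76·0.5·4 + 0.24·0.5·3 + 0.24·0.5·1
= 2.76

E[P2] = 4.66 (similar calculation)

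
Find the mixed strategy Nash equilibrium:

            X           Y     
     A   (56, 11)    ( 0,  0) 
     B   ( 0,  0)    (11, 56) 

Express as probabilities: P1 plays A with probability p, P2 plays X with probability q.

p = 0.8358, q = 0.1642

Work:
Find probabilities that make opponent indifferent:
P2 chooses q to make P1 indifferent between A and B
P1 chooses p to make P2 indifferent between X and Y
Mixed NE: P1 plays (A: 0.8358, B: 0.1642), P2 plays (X: 0.1642, Y: 0.8358)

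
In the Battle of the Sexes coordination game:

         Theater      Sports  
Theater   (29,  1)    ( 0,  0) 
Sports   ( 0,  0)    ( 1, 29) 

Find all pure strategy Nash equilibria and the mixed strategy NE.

Pure NE: (Theater, Theater) and (Sports, Sports); Mixed NE: p = 0.9667, q = 0.0333

Work:
Check pure NE:
(Theater, Theater): (29, 1) - no unilateral deviation beneficial
(Sports, Sports): (1, 29) - no unilateral deviation beneficial
Mixed NE: P1 plays Theater with p = 0.9667, P2 plays Theater with q = 0.0333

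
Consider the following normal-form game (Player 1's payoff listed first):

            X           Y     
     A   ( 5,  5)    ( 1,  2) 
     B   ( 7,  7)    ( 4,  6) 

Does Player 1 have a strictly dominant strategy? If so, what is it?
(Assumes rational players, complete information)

Yes, Player 1's strictly dominant strategy is B

Work:
A strategy strictly dominates another if it gives a strictly higher payoff against every opponent action. Compare each pair of P1's strategies column-by-column:
  A vs B: [5 vs 7, 1 vs 4] → A does not strictly dominate B (column X: 5 ≤ 7)
  B vs A: [7 vs 5, 4 vs 1] → B strictly dominates A
B strictly dominates every other strategy → strictly dominant.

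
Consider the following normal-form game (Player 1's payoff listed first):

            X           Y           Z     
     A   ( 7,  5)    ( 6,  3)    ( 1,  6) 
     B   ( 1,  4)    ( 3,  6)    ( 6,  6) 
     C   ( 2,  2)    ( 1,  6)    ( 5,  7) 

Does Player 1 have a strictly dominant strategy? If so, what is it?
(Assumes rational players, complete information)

No strictly dominant strategy exists for Player 1

Work:
A strategy strictly dominates another if it gives a strictly higher payoff against every opponent action. Compare each pair of P1's strategies column-by-column:
  A vs B: [7 vs 1, 6 vs 3, 1 vs 6] → A does not strictly dominate B (column Z: 1 ≤ 6)
  A vs C: [7 vs 2, 6 vs 1, 1 vs 5] → A does not strictly dominate C (column Z: 1 ≤ 5)
  B vs A: [1 vs 7, 3 vs 6, 6 vs 1] → B does not strictly dominate A (column X: 1 ≤ 7)
  B vs C: [1 vs 2, 3 vs 1, 6 vs 5] → B does not strictly dominate C (column X: 1 ≤ 2)
  C vs A: [2 vs 7, 1 vs 6, 5 vs 1] → C does not strictly dominate A (column X: 2 ≤ 7)
  C vs B: [2 vs 1, 1 vs 3, 5 vs 6] → C does not strictly dominate B (column Y: 1 ≤ 3)
No single strategy strictly dominates all others → no strictly dominant strategy.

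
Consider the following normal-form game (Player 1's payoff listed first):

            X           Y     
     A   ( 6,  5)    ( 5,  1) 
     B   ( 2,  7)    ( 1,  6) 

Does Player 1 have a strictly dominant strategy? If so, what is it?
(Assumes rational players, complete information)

Yes, Player 1's strictly dominant strategy is A

Work:
A strategy strictly dominates another if it gives a strictly higher payoff against every opponent action. Compare each pair of P1's strategies column-by-column:
  A vs B: [6 vs 2, 5 vs 1] → A strictly dominates B
  B vs A: [2 vs 6, 1 vs 5] → B does not strictly dominate A (column X: 2 ≤ 6)
A strictly dominates every other strategy → strictly dominant.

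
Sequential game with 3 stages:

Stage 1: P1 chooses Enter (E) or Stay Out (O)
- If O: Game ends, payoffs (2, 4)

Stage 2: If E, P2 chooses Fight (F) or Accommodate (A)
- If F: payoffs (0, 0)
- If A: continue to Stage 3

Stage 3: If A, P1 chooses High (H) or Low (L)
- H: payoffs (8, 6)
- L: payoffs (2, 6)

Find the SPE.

SPE: (E, A, H); Outcome (8, 6)

Work:
Stage 3: P1 chooses H (8 vs 2)
Stage 2: P2: F->0, A->6 (anticipating H). Choose A
Stage 1: P1: O->2, E->8 (anticipating A, H). Choose E
SPE path: E -> A -> H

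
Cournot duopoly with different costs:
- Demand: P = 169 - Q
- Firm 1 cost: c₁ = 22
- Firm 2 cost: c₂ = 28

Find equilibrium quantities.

q₁* = 51.0, q₂* = 45.0

Work:
Reaction: q₁ = (169 - 22 - q₂)/2
Reaction: q₂ = (169 - 28 - q₁)/2
Solve simultaneously:
q₁* = (169 - 2×22 + 28)/3 = 51.0
q₂* = (169 - 2×28 + 22)/3 = 45.0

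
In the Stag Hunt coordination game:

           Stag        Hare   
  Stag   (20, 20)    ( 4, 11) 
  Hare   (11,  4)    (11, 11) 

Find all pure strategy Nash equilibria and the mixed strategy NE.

Pure NE: (Stag, Stag) and (Hare, Hare); Mixed NE: p = 0.4375, q = 0.4375

Work:
Check pure NE:
(Stag, Stag): (20, 20) - no unilateral deviation beneficial
(Hare, Hare): (11, 11) - no unilateral deviation beneficial
Mixed NE: P1 plays Stag with p = 0.4375, P2 plays Stag with q = 0.4375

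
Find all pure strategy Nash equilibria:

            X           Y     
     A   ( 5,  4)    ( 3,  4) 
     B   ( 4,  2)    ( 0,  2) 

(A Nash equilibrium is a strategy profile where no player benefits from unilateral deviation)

Nash equilibrium: (A, X), (A, Y)

Work:
Best responses:
  P1 vs X: payoffs [5, 4] → best response A (payoff 5)
  P1 vs Y: payoffs [3, 0] → best response A (payoff 3)
  P2 vs A: payoffs [4, 4] → best response X/Y (payoff 4)
  P2 vs B: payoffs [2, 2] → best response X/Y (payoff 2)
Mutual best responses: (A,X), (A,Y) → Nash equilibria.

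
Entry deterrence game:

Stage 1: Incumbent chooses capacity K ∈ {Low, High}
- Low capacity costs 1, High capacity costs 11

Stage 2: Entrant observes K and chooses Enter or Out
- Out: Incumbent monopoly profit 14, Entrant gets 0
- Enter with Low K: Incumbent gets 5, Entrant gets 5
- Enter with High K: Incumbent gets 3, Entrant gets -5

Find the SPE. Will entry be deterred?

SPE: (Low, Enter|Low, Out|High); Entry not deterred. Incumbent net profit = 4, Entrant gets 5

Work:
After Low K: Entrant enters (5 > 0)
After High K: Entrant stays out (-5 < 0)
Incumbent: Low → 5−1=4, High → 14−11=3
Incumbent chooses Low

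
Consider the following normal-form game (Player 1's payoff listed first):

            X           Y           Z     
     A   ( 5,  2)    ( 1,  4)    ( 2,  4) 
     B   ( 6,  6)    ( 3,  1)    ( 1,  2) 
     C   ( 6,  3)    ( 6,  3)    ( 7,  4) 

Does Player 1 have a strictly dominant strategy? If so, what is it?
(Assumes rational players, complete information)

No strictly dominant strategy exists for Player 1

Work:
A strategy strictly dominates another if it gives a strictly higher payoff against every opponent action. Compare each pair of P1's strategies column-by-column:
  A vs B: [5 vs 6, 1 vs 3, 2 vs 1] → A does not strictly dominate B (column X: 5 ≤ 6)
  A vs C: [5 vs 6, 1 vs 6, 2 vs 7] → A does not strictly dominate C (column X: 5 ≤ 6)
  B vs A: [6 vs 5, 3 vs 1, 1 vs 2] → B does not strictly dominate A (column Z: 1 ≤ 2)
  B vs C: [6 vs 6, 3 vs 6, 1 vs 7] → B does not strictly dominate C (column X: 6 ≤ 6)
  C vs A: [6 vs 5, 6 vs 1, 7 vs 2] → C strictly dominates A
  C vs B: [6 vs 6, 6 vs 3, 7 vs 1] → C does not strictly dominate B (column X: 6 ≤ 6)
No single strategy strictly dominates all others → no strictly dominant strategy.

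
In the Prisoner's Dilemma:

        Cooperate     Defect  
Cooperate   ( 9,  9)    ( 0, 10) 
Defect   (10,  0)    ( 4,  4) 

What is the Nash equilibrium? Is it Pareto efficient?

(Defect, Defect) is NE; not Pareto efficient

Work:
Defect dominates Cooperate for both players:
If P2 cooperates: Defect (10) > Cooperate (9)
If P2 defects: Defect (4) > Cooperate (0)
NE: (Defect, Defect) with payoff (4, 4)
But (Cooperate, Cooperate) = (9, 9) Pareto dominates (4, 4)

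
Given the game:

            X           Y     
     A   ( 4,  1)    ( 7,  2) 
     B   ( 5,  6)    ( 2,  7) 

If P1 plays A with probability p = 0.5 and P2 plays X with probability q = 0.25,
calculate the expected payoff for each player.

E[P1] = 4.5, E[P2] = 4.25

Work:
E[P1] = p·q·π₁(A,X) + p·(1-q)·π₁(A,Y) + (1-p)·q·π₁(B,X) + (1-p)·(1-q)·π₁(B,Y)
= 0.5·0.25·4 + 0.5·0.75·7 + 0.5·0.25·5 + 0.5·0.75·2
= 4.5

E[P2] = 4.25 (similar calculation)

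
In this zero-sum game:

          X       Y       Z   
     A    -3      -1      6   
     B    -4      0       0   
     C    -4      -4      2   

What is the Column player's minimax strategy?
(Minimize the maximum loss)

Column should play X, value = -3

Work:
Column player minimizes Row's maximum payoff:
Column X: max payoff to Row = -3
Column Y: max payoff to Row = 0
Column Z: max payoff to Row = 6
Minimum is -3, achieved by column X.
Minimax strategy: X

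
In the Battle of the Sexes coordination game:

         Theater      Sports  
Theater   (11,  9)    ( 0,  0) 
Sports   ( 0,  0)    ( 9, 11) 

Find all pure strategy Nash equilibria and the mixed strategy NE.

Pure NE: (Theater, Theater) and (Sports, Sports); Mixed NE: p = 0.55, q = 0.45

Work:
Check pure NE:
(Theater, Theater): (11, 9) - no unilateral deviation beneficial
(Sports, Sports): (9, 11) - no unilateral deviation beneficial
Mixed NE: P1 plays Theater with p = 0.55, P2 plays Theater with q = 0.45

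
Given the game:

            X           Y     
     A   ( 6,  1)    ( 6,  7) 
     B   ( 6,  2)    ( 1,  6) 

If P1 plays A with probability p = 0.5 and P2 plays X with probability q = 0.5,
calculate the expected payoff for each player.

E[P1] = 4.75, E[P2] = 4.0

Work:
E[P1] = p·q·π₁(A,X) + p·(1-q)·π₁(A,Y) + (1-p)·q·π₁(B,X) + (1-p)·(1-q)·π₁(B,Y)
= 0.5·0.5·6 + 0.5·0.5·6 + 0.5·0.5·6 + 0.5·0.5·1
= 4.75

E[P2] = 4.0 (similar calculation)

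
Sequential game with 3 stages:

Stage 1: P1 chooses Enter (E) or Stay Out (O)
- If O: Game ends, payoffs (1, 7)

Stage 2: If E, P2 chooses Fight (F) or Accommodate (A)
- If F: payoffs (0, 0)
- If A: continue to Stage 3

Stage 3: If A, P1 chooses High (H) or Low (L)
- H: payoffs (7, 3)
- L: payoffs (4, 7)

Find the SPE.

SPE: (E, A, H); Outcome (7, 3)

Work:
Stage 3: P1 chooses H (7 vs 4)
Stage 2: P2: F->0, A->3 (anticipating H). Choose A
Stage 1: P1: O->1, E->7 (anticipating A, H). Choose E
SPE path: E -> A -> H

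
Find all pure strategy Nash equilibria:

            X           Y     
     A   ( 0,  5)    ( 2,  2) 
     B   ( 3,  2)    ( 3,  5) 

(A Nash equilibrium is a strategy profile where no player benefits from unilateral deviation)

Nash equilibrium: (B, Y)

Work:
Best responses:
  P1 vs X: payoffs [0, 3] → best response B (payoff 3)
  P1 vs Y: payoffs [2, 3] → best response B (payoff 3)
  P2 vs A: payoffs [5, 2] → best response X (payoff 5)
  P2 vs B: payoffs [2, 5] → best response Y (payoff 5)
Mutual best responses: (B,Y) → Nash equilibria.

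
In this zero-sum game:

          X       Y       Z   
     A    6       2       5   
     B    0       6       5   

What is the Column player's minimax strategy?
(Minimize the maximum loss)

Column should play Z, value = 5

Work:
Column player minimizes Row's maximum payoff:
Column X: max payoff to Row = 6
Column Y: max payoff to Row = 6
Column Z: max payoff to Row = 5
Minimum is 5, achieved by column Z.
Minimax strategy: Z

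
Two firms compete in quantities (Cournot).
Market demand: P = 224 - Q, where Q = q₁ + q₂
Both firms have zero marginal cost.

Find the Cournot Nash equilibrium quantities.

q₁* = q₂* = 74.67; P* = 74.67

Work:
Profit: π_i = P·q_i = (a - q_i - q_j)·q_i
FOC: ∂π_i/∂q_i = a - 2q_i - q_j = 0
Reaction function: q_i = (224 - q_j)/2
Symmetry: q* = 224/3 = 74.67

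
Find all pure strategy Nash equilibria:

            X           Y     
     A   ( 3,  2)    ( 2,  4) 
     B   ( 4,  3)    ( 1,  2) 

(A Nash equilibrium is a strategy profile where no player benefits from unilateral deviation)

Nash equilibrium: (A, Y), (B, X)

Work:
Best responses:
  P1 vs X: payoffs [3, 4] → best response B (payoff 4)
  P1 vs Y: payoffs [2, 1] → best response A (payoff 2)
  P2 vs A: payoffs [2, 4] → best response Y (payoff 4)
  P2 vs B: payoffs [3, 2] → best response X (payoff 3)
Mutual best responses: (A,Y), (B,X) → Nash equilibria.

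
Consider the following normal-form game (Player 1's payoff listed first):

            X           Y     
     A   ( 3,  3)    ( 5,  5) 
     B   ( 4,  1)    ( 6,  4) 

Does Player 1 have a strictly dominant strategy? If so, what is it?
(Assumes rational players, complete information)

Yes, Player 1's strictly dominant strategy is B

Work:
A strategy strictly dominates another if it gives a strictly higher payoff against every opponent action. Compare each pair of P1's strategies column-by-column:
  A vs B: [3 vs 4, 5 vs 6] → A does not strictly dominate B (column X: 3 ≤ 4)
  B vs A: [4 vs 3, 6 vs 5] → B strictly dominates A
B strictly dominates every other strategy → strictly dominant.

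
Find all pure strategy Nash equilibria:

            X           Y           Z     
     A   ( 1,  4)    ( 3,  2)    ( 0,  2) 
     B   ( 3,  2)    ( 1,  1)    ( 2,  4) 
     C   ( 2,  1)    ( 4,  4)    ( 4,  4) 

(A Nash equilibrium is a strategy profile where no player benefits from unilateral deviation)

Nash equilibrium: (C, Y), (C, Z)

Work:
Best responses:
  P1 vs X: payoffs [1, 3, 2] → best response B (payoff 3)
  P1 vs Y: payoffs [3, 1, 4] → best response C (payoff 4)
  P1 vs Z: payoffs [0, 2, 4] → best response C (payoff 4)
  P2 vs A: payoffs [4, 2, 2] → best response X (payoff 4)
  P2 vs B: payoffs [2, 1, 4] → best response Z (payoff 4)
  P2 vs C: payoffs [1, 4, 4] → best response Y/Z (payoff 4)
Mutual best responses: (C,Y), (C,Z) → Nash equilibria.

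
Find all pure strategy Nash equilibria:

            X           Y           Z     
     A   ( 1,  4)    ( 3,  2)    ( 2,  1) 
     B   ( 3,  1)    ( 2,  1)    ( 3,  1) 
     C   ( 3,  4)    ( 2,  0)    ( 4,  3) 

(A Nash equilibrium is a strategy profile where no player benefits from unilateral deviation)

Nash equilibrium: (B, X), (C, X)

Work:
Best responses:
  P1 vs X: payoffs [1, 3, 3] → best response B/C (payoff 3)
  P1 vs Y: payoffs [3, 2, 2] → best response A (payoff 3)
  P1 vs Z: payoffs [2, 3, 4] → best response C (payoff 4)
  P2 vs A: payoffs [4, 2, 1] → best response X (payoff 4)
  P2 vs B: payoffs [1, 1, 1] → best response X/Y/Z (payoff 1)
  P2 vs C: payoffs [4, 0, 3] → best response X (payoff 4)
Mutual best responses: (B,X), (C,X) → Nash equilibria.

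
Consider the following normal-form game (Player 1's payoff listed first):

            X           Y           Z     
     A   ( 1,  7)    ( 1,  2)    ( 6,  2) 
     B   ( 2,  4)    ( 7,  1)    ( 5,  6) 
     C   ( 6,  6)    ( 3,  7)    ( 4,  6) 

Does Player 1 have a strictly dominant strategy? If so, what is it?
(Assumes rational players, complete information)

No strictly dominant strategy exists for Player 1

Work:
A strategy strictly dominates another if it gives a strictly higher payoff against every opponent action. Compare each pair of P1's strategies column-by-column:
  A vs B: [1 vs 2, 1 vs 7, 6 vs 5] → A does not strictly dominate B (column X: 1 ≤ 2)
  A vs C: [1 vs 6, 1 vs 3, 6 vs 4] → A does not strictly dominate C (column X: 1 ≤ 6)
  B vs A: [2 vs 1, 7 vs 1, 5 vs 6] → B does not strictly dominate A (column Z: 5 ≤ 6)
  B vs C: [2 vs 6, 7 vs 3, 5 vs 4] → B does not strictly dominate C (column X: 2 ≤ 6)
  C vs A: [6 vs 1, 3 vs 1, 4 vs 6] → C does not strictly dominate A (column Z: 4 ≤ 6)
  C vs B: [6 vs 2, 3 vs 7, 4 vs 5] → C does not strictly dominate B (column Y: 3 ≤ 7)
No single strategy strictly dominates all others → no strictly dominant strategy.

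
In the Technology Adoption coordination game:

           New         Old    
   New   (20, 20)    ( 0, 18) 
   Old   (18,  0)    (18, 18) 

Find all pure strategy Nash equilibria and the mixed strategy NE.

Pure NE: (New, New) and (Old, Old); Mixed NE: p = 0.9, q = 0.9

Work:
Check pure NE:
(New, New): (20, 20) - no unilateral deviation beneficial
(Old, Old): (18, 18) - no unilateral deviation beneficial
Mixed NE: P1 plays New with p = 0.9, P2 plays New with q = 0.9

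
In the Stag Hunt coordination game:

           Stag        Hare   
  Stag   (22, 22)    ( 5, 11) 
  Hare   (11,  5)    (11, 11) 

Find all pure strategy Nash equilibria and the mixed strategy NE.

Pure NE: (Stag, Stag) and (Hare, Hare); Mixed NE: p = 0.3529, q = 0.3529

Work:
Check pure NE:
(Stag, Stag): (22, 22) - no unilateral deviation beneficial
(Hare, Hare): (11, 11) - no unilateral deviation beneficial
Mixed NE: P1 plays Stag with p = 0.3529, P2 plays Stag with q = 0.3529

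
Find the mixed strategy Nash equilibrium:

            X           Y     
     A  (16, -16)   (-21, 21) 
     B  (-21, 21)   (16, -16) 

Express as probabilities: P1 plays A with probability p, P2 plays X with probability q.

p = 0.5, q = 0.5

Work:
Find probabilities that make opponent indifferent:
P2 chooses q to make P1 indifferent between A and B
P1 chooses p to make P2 indifferent between X and Y
Mixed NE: P1 plays (A: 0.5, B: 0.5), P2 plays (X: 0.5, Y: 0.5)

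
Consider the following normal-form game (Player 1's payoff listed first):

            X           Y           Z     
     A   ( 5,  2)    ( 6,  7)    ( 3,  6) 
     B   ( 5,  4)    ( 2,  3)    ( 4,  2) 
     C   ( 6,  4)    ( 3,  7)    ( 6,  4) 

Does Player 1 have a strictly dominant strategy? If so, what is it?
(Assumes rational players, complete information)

No strictly dominant strategy exists for Player 1

Work:
A strategy strictly dominates another if it gives a strictly higher payoff against every opponent action. Compare each pair of P1's strategies column-by-column:
  A vs B: [5 vs 5, 6 vs 2, 3 vs 4] → A does not strictly dominate B (column X: 5 ≤ 5)
  A vs C: [5 vs 6, 6 vs 3, 3 vs 6] → A does not strictly dominate C (column X: 5 ≤ 6)
  B vs A: [5 vs 5, 2 vs 6, 4 vs 3] → B does not strictly dominate A (column X: 5 ≤ 5)
  B vs C: [5 vs 6, 2 vs 3, 4 vs 6] → B does not strictly dominate C (column X: 5 ≤ 6)
  C vs A: [6 vs 5, 3 vs 6, 6 vs 3] → C does not strictly dominate A (column Y: 3 ≤ 6)
  C vs B: [6 vs 5, 3 vs 2, 6 vs 4] → C strictly dominates B
No single strategy strictly dominates all others → no strictly dominant strategy.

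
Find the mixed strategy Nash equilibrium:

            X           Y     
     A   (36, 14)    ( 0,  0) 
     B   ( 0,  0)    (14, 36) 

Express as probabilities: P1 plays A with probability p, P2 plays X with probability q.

p = 0.72, q = 0.28

Work:
Find probabilities that make opponent indifferent:
P2 chooses q to make P1 indifferent between A and B
P1 chooses p to make P2 indifferent between X and Y
Mixed NE: P1 plays (A: 0.72, B: 0.28), P2 plays (X: 0.28, Y: 0.72)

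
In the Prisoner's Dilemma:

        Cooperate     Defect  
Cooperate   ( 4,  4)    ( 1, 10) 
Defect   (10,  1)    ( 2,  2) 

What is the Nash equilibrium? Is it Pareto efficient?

(Defect, Defect) is NE; not Pareto efficient

Work:
Defect dominates Cooperate for both players:
If P2 cooperates: Defect (10) > Cooperate (4)
If P2 defects: Defect (2) > Cooperate (1)
NE: (Defect, Defect) with payoff (2, 2)
But (Cooperate, Cooperate) = (4, 4) Pareto dominates (2, 2)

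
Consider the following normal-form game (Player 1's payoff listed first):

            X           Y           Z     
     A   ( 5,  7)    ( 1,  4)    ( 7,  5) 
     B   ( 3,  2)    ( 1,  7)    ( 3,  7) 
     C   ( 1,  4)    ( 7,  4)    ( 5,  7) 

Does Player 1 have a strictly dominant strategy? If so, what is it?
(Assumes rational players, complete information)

No strictly dominant strategy exists for Player 1

Work:
A strategy strictly dominates another if it gives a strictly higher payoff against every opponent action. Compare each pair of P1's strategies column-by-column:
  A vs B: [5 vs 3, 1 vs 1, 7 vs 3] → A does not strictly dominate B (column Y: 1 ≤ 1)
  A vs C: [5 vs 1, 1 vs 7, 7 vs 5] → A does not strictly dominate C (column Y: 1 ≤ 7)
  B vs A: [3 vs 5, 1 vs 1, 3 vs 7] → B does not strictly dominate A (column X: 3 ≤ 5)
  B vs C: [3 vs 1, 1 vs 7, 3 vs 5] → B does not strictly dominate C (column Y: 1 ≤ 7)
  C vs A: [1 vs 5, 7 vs 1, 5 vs 7] → C does not strictly dominate A (column X: 1 ≤ 5)
  C vs B: [1 vs 3, 7 vs 1, 5 vs 3] → C does not strictly dominate B (column X: 1 ≤ 3)
No single strategy strictly dominates all others → no strictly dominant strategy.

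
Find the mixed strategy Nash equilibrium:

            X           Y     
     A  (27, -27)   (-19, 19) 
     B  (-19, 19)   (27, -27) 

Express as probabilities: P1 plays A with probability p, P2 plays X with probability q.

p = 0.5, q = 0.5

Work:
Find probabilities that make opponent indifferent:
P2 chooses q to make P1 indifferent between A and B
P1 chooses p to make P2 indifferent between X and Y
Mixed NE: P1 plays (A: 0.5, B: 0.5), P2 plays (X: 0.5, Y: 0.5)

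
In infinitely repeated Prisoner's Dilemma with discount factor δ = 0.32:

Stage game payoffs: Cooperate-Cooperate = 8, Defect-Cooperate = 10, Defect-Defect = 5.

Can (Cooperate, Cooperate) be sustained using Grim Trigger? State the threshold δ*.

δ* = 0.4; since δ = 0.32 < 0.4, cooperation cannot be sustained

Work:
For Grim Trigger:
Cooperate forever: 8/(1-δ)
Defect then punished: 10 + 5·δ/(1-δ)
Need: 8/(1-δ) ≥ 10 + 5·δ/(1-δ)
Solving: δ ≥ (T-R)/(T-P) = (10-8)/(10-5) = 0.4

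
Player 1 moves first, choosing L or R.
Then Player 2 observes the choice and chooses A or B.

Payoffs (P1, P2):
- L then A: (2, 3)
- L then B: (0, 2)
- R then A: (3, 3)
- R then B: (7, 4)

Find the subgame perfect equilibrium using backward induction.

P1 plays R, P2 plays A after L and B after R; Payoff (7, 4)

Work:
Backward induction:
After L: P2 chooses A → P1 gets 2
After R: P2 chooses B → P1 gets 7
P1 chooses R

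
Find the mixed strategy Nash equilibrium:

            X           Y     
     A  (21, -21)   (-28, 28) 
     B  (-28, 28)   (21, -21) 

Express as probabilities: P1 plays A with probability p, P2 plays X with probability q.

p = 0.5, q = 0.5

Work:
Find probabilities that make opponent indifferent:
P2 chooses q to make P1 indifferent between A and B
P1 chooses p to make P2 indifferent between X and Y
Mixed NE: P1 plays (A: 0.5, B: 0.5), P2 plays (X: 0.5, Y: 0.5)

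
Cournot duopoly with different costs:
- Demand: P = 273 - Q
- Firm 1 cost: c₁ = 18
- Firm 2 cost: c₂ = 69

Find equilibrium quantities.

q₁* = 102.0, q₂* = 51.0

Work:
Reaction: q₁ = (273 - 18 - q₂)/2
Reaction: q₂ = (273 - 69 - q₁)/2
Solve simultaneously:
q₁* = (273 - 2×18 + 69)/3 = 102.0
q₂* = (273 - 2×69 + 18)/3 = 51.0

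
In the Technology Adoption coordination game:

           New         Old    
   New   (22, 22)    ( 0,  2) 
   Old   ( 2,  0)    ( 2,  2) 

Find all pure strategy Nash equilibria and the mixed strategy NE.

Pure NE: (New, New) and (Old, Old); Mixed NE: p = 0.0909, q = 0.0909

Work:
Check pure NE:
(New, New): (22, 22) - no unilateral deviation beneficial
(Old, Old): (2, 2) - no unilateral deviation beneficial
Mixed NE: P1 plays New with p = 0.0909, P2 plays New with q = 0.0909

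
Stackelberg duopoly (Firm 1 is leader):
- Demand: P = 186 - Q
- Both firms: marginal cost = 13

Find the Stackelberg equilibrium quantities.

q₁* (leader) = 86.5, q₂* (follower) = 43.25

Work:
Follower's reaction: q₂ = (a - c - q₁)/2
Leader substitutes: π₁ = q₁·(a - q₁ - (a-c-q₁)/2 - c)
FOC: q₁* = (186 - 13)/2 = 86.50
Then: q₂* = (186 - 13 - 86.5)/2 = 43.25
Leader has first-mover advantage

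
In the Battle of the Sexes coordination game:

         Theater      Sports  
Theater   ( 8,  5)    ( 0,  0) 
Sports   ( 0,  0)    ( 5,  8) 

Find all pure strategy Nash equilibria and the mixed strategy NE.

Pure NE: (Theater, Theater) and (Sports, Sports); Mixed NE: p = 0.6154, q = 0.3846

Work:
Check pure NE:
(Theater, Theater): (8, 5) - no unilateral deviation beneficial
(Sports, Sports): (5, 8) - no unilateral deviation beneficial
Mixed NE: P1 plays Theater with p = 0.6154, P2 plays Theater with q = 0.3846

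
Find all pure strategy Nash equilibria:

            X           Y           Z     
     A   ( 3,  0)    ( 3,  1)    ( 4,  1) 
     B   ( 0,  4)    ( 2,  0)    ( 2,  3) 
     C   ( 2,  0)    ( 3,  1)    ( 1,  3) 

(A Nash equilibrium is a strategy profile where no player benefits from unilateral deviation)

Nash equilibrium: (A, Y), (A, Z)

Work:
Best responses:
  P1 vs X: payoffs [3, 0, 2] → best response A (payoff 3)
  P1 vs Y: payoffs [3, 2, 3] → best response A/C (payoff 3)
  P1 vs Z: payoffs [4, 2, 1] → best response A (payoff 4)
  P2 vs A: payoffs [0, 1, 1] → best response Y/Z (payoff 1)
  P2 vs B: payoffs [4, 0, 3] → best response X (payoff 4)
  P2 vs C: payoffs [0, 1, 3] → best response Z (payoff 3)
Mutual best responses: (A,Y), (A,Z) → Nash equilibria.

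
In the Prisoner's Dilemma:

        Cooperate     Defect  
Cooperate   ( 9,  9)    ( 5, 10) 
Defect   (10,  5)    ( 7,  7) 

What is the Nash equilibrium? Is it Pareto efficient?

(Defect, Defect) is NE; not Pareto efficient

Work:
Defect dominates Cooperate for both players:
If P2 cooperates: Defect (10) > Cooperate (9)
If P2 defects: Defect (7) > Cooperate (5)
NE: (Defect, Defect) with payoff (7, 7)
But (Cooperate, Cooperate) = (9, 9) Pareto dominates (7, 7)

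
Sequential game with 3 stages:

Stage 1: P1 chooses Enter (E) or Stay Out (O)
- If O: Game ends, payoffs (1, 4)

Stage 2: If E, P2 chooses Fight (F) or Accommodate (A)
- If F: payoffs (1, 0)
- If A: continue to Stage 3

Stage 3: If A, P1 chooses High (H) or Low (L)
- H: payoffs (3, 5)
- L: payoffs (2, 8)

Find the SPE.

SPE: (E, A, H); Outcome (3, 5)

Work:
Stage 3: P1 chooses H (3 vs 2)
Stage 2: P2: F->0, A->5 (anticipating H). Choose A
Stage 1: P1: O->1, E->3 (anticipating A, H). Choose E
SPE path: E -> A -> H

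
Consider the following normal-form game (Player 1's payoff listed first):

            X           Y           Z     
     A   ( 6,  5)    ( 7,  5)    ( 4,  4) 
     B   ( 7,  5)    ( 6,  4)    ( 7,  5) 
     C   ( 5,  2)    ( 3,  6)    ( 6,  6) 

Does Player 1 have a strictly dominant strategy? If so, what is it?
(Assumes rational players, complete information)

No strictly dominant strategy exists for Player 1

Work:
A strategy strictly dominates another if it gives a strictly higher payoff against every opponent action. Compare each pair of P1's strategies column-by-column:
  A vs B: [6 vs 7, 7 vs 6, 4 vs 7] → A does not strictly dominate B (column X: 6 ≤ 7)
  A vs C: [6 vs 5, 7 vs 3, 4 vs 6] → A does not strictly dominate C (column Z: 4 ≤ 6)
  B vs A: [7 vs 6, 6 vs 7, 7 vs 4] → B does not strictly dominate A (column Y: 6 ≤ 7)
  B vs C: [7 vs 5, 6 vs 3, 7 vs 6] → B strictly dominates C
  C vs A: [5 vs 6, 3 vs 7, 6 vs 4] → C does not strictly dominate A (column X: 5 ≤ 6)
  C vs B: [5 vs 7, 3 vs 6, 6 vs 7] → C does not strictly dominate B (column X: 5 ≤ 7)
No single strategy strictly dominates all others → no strictly dominant strategy.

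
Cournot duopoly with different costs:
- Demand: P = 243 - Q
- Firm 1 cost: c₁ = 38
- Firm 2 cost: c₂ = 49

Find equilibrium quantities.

q₁* = 72.0, q₂* = 61.0

Work:
Reaction: q₁ = (243 - 38 - q₂)/2
Reaction: q₂ = (243 - 49 - q₁)/2
Solve simultaneously:
q₁* = (243 - 2×38 + 49)/3 = 72.0
q₂* = (243 - 2×49 + 38)/3 = 61.0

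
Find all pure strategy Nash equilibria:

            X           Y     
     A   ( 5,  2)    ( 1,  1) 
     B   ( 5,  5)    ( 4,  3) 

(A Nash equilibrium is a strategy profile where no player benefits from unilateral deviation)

Nash equilibrium: (A, X), (B, X)

Work:
Best responses:
  P1 vs X: payoffs [5, 5] → best response A/B (payoff 5)
  P1 vs Y: payoffs [1, 4] → best response B (payoff 4)
  P2 vs A: payoffs [2, 1] → best response X (payoff 2)
  P2 vs B: payoffs [5, 3] → best response X (payoff 5)
Mutual best responses: (A,X), (B,X) → Nash equilibria.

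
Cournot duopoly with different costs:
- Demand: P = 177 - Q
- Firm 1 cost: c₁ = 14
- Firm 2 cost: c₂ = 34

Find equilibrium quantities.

q₁* = 61.0, q₂* = 41.0

Work:
Reaction: q₁ = (177 - 14 - q₂)/2
Reaction: q₂ = (177 - 34 - q₁)/2
Solve simultaneously:
q₁* = (177 - 2×14 + 34)/3 = 61.0
q₂* = (177 - 2×34 + 14)/3 = 41.0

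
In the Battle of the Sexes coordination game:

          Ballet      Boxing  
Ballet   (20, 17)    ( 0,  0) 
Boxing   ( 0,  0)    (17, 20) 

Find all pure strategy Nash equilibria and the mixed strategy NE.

Pure NE: (Ballet, Ballet) and (Boxing, Boxing); Mixed NE: p = 0.5405, q = 0.4595

Work:
Check pure NE:
(Ballet, Ballet): (20, 17) - no unilateral deviation beneficial
(Boxing, Boxing): (17, 20) - no unilateral deviation beneficial
Mixed NE: P1 plays Ballet with p = 0.5405, P2 plays Ballet with q = 0.4595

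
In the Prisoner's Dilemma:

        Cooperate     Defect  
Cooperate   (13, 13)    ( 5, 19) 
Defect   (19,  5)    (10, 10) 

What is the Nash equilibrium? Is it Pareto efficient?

(Defect, Defect) is NE; not Pareto efficient

Work:
Defect dominates Cooperate for both players:
If P2 cooperates: Defect (19) > Cooperate (13)
If P2 defects: Defect (10) > Cooperate (5)
NE: (Defect, Defect) with payoff (10, 10)
But (Cooperate, Cooperate) = (13, 13) Pareto dominates (10, 10)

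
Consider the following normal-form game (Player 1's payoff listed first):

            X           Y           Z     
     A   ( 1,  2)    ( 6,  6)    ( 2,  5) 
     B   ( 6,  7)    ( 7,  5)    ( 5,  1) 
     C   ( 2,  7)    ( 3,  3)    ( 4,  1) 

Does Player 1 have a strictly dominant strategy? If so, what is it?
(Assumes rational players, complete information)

Yes, Player 1's strictly dominant strategy is B

Work:
A strategy strictly dominates another if it gives a strictly higher payoff against every opponent action. Compare each pair of P1's strategies column-by-column:
  A vs B: [1 vs 6, 6 vs 7, 2 vs 5] → A does not strictly dominate B (column X: 1 ≤ 6)
  A vs C: [1 vs 2, 6 vs 3, 2 vs 4] → A does not strictly dominate C (column X: 1 ≤ 2)
  B vs A: [6 vs 1, 7 vs 6, 5 vs 2] → B strictly dominates A
  B vs C: [6 vs 2, 7 vs 3, 5 vs 4] → B strictly dominates C
  C vs A: [2 vs 1, 3 vs 6, 4 vs 2] → C does not strictly dominate A (column Y: 3 ≤ 6)
  C vs B: [2 vs 6, 3 vs 7, 4 vs 5] → C does not strictly dominate B (column X: 2 ≤ 6)
B strictly dominates every other strategy → strictly dominant.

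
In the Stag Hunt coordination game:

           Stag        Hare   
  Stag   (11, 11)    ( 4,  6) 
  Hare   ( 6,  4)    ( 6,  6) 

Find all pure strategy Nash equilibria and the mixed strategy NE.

Pure NE: (Stag, Stag) and (Hare, Hare); Mixed NE: p = 0.2857, q = 0.2857

Work:
Check pure NE:
(Stag, Stag): (11, 11) - no unilateral deviation beneficial
(Hare, Hare): (6, 6) - no unilateral deviation beneficial
Mixed NE: P1 plays Stag with p = 0.2857, P2 plays Stag with q = 0.2857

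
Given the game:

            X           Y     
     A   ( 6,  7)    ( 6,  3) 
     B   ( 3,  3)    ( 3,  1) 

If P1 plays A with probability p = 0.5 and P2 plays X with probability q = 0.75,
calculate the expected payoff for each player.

E[P1] = 4.5, E[P2] = 4.25

Work:
E[P1] = p·q·π₁(A,X) + p·(1-q)·π₁(A,Y) + (1-p)·q·π₁(B,X) + (1-p)·(1-q)·π₁(B,Y)
= 0.5·0.75·6 + 0.5·0.25·6 + 0.5·0.75·3 + 0.5·0.25·3
= 4.5

E[P2] = 4.25 (similar calculation)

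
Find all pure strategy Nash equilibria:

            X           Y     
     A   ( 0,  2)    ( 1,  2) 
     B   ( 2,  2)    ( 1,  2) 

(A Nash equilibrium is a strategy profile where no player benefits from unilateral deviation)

Nash equilibrium: (A, Y), (B, X), (B, Y)

Work:
Best responses:
  P1 vs X: payoffs [0, 2] → best response B (payoff 2)
  P1 vs Y: payoffs [1, 1] → best response A/B (payoff 1)
  P2 vs A: payoffs [2, 2] → best response X/Y (payoff 2)
  P2 vs B: payoffs [2, 2] → best response X/Y (payoff 2)
Mutual best responses: (A,Y), (B,X), (B,Y) → Nash equilibria.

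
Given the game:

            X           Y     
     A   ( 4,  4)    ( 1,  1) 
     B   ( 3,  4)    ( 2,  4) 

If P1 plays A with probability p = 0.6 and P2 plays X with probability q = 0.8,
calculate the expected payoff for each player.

E[P1] = 3.16, E[P2] = 3.64

Work:
E[P1] = p·q·π₁(A,X) + p·(1-q)·π₁(A,Y) + (1-p)·q·π₁(B,X) + (1-p)·(1-q)·π₁(B,Y)
= 0.6·0.8·4 + 0.6·0.2·1 + 0.4·0.8·3 + 0.4·0.2·2
= 3.16

E[P2] = 3.64 (similar calculation)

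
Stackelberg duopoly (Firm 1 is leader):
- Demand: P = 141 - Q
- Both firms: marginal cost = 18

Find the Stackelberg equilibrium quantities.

q₁* (leader) = 61.5, q₂* (follower) = 30.75

Work:
Follower's reaction: q₂ = (a - c - q₁)/2
Leader substitutes: π₁ = q₁·(a - q₁ - (a-c-q₁)/2 - c)
FOC: q₁* = (141 - 18)/2 = 61.50
Then: q₂* = (141 - 18 - 61.5)/2 = 30.75
Leader has first-mover advantage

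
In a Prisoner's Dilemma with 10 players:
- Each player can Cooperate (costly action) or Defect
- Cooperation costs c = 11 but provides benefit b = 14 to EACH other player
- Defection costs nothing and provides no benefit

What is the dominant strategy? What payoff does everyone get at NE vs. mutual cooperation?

Dominant: Defect; NE payoff = 0; Coop payoff = 115

Work:
Defect dominates (saves cost c = 11, benefit to others is external)
NE: All defect → everyone gets 0
If all cooperate: each receives (9)×14 - 11 = 115
Social dilemma: 115 > 0 but NE gives 0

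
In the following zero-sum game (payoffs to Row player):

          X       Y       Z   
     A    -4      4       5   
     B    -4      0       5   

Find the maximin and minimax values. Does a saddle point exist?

Maximin = -4, Minimax = -4, Saddle: True

Work:
Row minimums: [-4, -4] → maximin = -4
Column maximums: [-4, 4, 5] → minimax = -4
Saddle point exists! Game value = -4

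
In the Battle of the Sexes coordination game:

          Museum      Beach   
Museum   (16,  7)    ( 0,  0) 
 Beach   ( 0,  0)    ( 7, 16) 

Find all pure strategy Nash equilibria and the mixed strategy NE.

Pure NE: (Museum, Museum) and (Beach, Beach); Mixed NE: p = 0.6957, q = 0.3043

Work:
Check pure NE:
(Museum, Museum): (16, 7) - no unilateral deviation beneficial
(Beach, Beach): (7, 16) - no unilateral deviation beneficial
Mixed NE: P1 plays Museum with p = 0.6957, P2 plays Museum with q = 0.3043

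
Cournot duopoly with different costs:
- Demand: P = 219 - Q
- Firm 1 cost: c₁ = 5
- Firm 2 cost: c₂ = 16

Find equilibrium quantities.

q₁* = 75.0, q₂* = 64.0

Work:
Reaction: q₁ = (219 - 5 - q₂)/2
Reaction: q₂ = (219 - 16 - q₁)/2
Solve simultaneously:
q₁* = (219 - 2×5 + 16)/3 = 75.0
q₂* = (219 - 2×16 + 5)/3 = 64.0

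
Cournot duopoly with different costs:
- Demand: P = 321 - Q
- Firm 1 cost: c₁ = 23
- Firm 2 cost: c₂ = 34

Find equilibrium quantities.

q₁* = 103.0, q₂* = 92.0

Work:
Reaction: q₁ = (321 - 23 - q₂)/2
Reaction: q₂ = (321 - 34 - q₁)/2
Solve simultaneously:
q₁* = (321 - 2×23 + 34)/3 = 103.0
q₂* = (321 - 2×34 + 23)/3 = 92.0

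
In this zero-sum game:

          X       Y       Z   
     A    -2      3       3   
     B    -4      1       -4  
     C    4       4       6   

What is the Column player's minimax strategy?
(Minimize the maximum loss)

Column should play X or Y (all achieve the minimum), value = 4

Work:
Column player minimizes Row's maximum payoff:
Column X: max payoff to Row = 4
Column Y: max payoff to Row = 4
Column Z: max payoff to Row = 6
Minimum is 4, achieved by columns X, Y (tied).
Each of X or Y is a minimax strategy.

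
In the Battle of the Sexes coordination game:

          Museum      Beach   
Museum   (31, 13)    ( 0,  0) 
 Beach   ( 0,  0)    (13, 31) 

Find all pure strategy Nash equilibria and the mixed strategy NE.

Pure NE: (Museum, Museum) and (Beach, Beach); Mixed NE: p = 0.7045, q = 0.2955

Work:
Check pure NE:
(Museum, Museum): (31, 13) - no unilateral deviation beneficial
(Beach, Beach): (13, 31) - no unilateral deviation beneficial
Mixed NE: P1 plays Museum with p = 0.7045, P2 plays Museum with q = 0.2955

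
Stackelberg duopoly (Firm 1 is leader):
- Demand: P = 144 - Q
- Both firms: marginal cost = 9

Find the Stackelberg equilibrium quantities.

q₁* (leader) = 67.5, q₂* (follower) = 33.75

Work:
Follower's reaction: q₂ = (a - c - q₁)/2
Leader substitutes: π₁ = q₁·(a - q₁ - (a-c-q₁)/2 - c)
FOC: q₁* = (144 - 9)/2 = 67.50
Then: q₂* = (144 - 9 - 67.5)/2 = 33.75
Leader has first-mover advantage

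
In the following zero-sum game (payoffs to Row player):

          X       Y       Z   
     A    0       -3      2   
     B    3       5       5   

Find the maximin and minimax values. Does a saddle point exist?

Maximin = 3, Minimax = 3, Saddle: True

Work:
Row minimums: [-3, 3] → maximin = 3
Column maximums: [3, 5, 5] → minimax = 3
Saddle point exists! Game value = 3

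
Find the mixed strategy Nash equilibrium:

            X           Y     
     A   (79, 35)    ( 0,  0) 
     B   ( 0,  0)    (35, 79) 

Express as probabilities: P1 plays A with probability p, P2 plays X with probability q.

p = 0.693, q = 0.307

Work:
Find probabilities that make opponent indifferent:
P2 chooses q to make P1 indifferent between A and B
P1 chooses p to make P2 indifferent between X and Y
Mixed NE: P1 plays (A: 0.693, B: 0.307), P2 plays (X: 0.307, Y: 0.693)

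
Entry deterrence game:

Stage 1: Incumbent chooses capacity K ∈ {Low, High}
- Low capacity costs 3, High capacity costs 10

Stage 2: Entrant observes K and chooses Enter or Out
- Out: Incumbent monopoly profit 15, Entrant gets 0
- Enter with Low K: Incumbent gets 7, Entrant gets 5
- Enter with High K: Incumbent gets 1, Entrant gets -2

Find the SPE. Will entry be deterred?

SPE: (High, Enter|Low, Out|High); Entry deterred. Incumbent net profit = 5

Work:
After Low K: Entrant enters (5 > 0)
After High K: Entrant stays out (-2 < 0)
Incumbent: Low → 7−3=4, High → 15−10=5
Incumbent chooses High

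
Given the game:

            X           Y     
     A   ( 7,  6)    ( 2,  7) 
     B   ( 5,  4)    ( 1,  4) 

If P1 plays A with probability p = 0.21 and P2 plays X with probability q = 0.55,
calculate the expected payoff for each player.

E[P1] = 3.5255, E[P2] = 4.5145

Work:
E[P1] = p·q·π₁(A,X) + p·(1-q)·π₁(A,Y) + (1-p)·q·π₁(B,X) + (1-p)·(1-q)·π₁(B,Y)
= 0.21·0.55·7 + 0.21·0.45·2 + 0.79·0.55·5 + 0.79·0.45·1
= 3.5255

E[P2] = 4.5145 (similar calculation)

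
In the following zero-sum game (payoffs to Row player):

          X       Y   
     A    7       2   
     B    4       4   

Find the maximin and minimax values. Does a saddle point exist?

Maximin = 4, Minimax = 4, Saddle: True

Work:
Row minimums: [2, 4] → maximin = 4
Column maximums: [7, 4] → minimax = 4
Saddle point exists! Game value = 4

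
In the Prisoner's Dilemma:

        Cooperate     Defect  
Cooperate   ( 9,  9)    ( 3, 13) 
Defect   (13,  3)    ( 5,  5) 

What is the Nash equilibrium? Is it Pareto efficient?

(Defect, Defect) is NE; not Pareto efficient

Work:
Defect dominates Cooperate for both players:
If P2 cooperates: Defect (13) > Cooperate (9)
If P2 defects: Defect (5) > Cooperate (3)
NE: (Defect, Defect) with payoff (5, 5)
But (Cooperate, Cooperate) = (9, 9) Pareto dominates (5, 5)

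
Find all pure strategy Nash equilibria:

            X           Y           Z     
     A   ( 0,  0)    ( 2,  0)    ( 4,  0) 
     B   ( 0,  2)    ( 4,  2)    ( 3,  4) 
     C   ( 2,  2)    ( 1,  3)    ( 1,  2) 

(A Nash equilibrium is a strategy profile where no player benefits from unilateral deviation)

Nash equilibrium: (A, Z)

Work:
Best responses:
  P1 vs X: payoffs [0, 0, 2] → best response C (payoff 2)
  P1 vs Y: payoffs [2, 4, 1] → best response B (payoff 4)
  P1 vs Z: payoffs [4, 3, 1] → best response A (payoff 4)
  P2 vs A: payoffs [0, 0, 0] → best response X/Y/Z (payoff 0)
  P2 vs B: payoffs [2, 2, 4] → best response Z (payoff 4)
  P2 vs C: payoffs [2, 3, 2] → best response Y (payoff 3)
Mutual best responses: (A,Z) → Nash equilibria.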